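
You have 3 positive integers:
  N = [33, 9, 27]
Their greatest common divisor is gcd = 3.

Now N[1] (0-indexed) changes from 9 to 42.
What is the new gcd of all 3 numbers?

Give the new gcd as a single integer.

Answer: 3

Derivation:
Numbers: [33, 9, 27], gcd = 3
Change: index 1, 9 -> 42
gcd of the OTHER numbers (without index 1): gcd([33, 27]) = 3
New gcd = gcd(g_others, new_val) = gcd(3, 42) = 3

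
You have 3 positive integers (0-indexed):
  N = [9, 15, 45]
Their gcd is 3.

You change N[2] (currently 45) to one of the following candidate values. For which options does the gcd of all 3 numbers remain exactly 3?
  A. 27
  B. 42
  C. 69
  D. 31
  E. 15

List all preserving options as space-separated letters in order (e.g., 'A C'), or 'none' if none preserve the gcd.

Old gcd = 3; gcd of others (without N[2]) = 3
New gcd for candidate v: gcd(3, v). Preserves old gcd iff gcd(3, v) = 3.
  Option A: v=27, gcd(3,27)=3 -> preserves
  Option B: v=42, gcd(3,42)=3 -> preserves
  Option C: v=69, gcd(3,69)=3 -> preserves
  Option D: v=31, gcd(3,31)=1 -> changes
  Option E: v=15, gcd(3,15)=3 -> preserves

Answer: A B C E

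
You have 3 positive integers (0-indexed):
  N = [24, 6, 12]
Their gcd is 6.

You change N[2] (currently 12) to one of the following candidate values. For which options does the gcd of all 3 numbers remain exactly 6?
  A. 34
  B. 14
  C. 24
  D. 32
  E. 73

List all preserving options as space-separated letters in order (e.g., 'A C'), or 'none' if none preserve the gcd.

Old gcd = 6; gcd of others (without N[2]) = 6
New gcd for candidate v: gcd(6, v). Preserves old gcd iff gcd(6, v) = 6.
  Option A: v=34, gcd(6,34)=2 -> changes
  Option B: v=14, gcd(6,14)=2 -> changes
  Option C: v=24, gcd(6,24)=6 -> preserves
  Option D: v=32, gcd(6,32)=2 -> changes
  Option E: v=73, gcd(6,73)=1 -> changes

Answer: C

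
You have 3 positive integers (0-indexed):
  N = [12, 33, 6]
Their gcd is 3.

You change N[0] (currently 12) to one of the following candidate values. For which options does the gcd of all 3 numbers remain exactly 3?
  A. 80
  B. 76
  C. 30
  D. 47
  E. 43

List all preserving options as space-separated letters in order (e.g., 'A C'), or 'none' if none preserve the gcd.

Answer: C

Derivation:
Old gcd = 3; gcd of others (without N[0]) = 3
New gcd for candidate v: gcd(3, v). Preserves old gcd iff gcd(3, v) = 3.
  Option A: v=80, gcd(3,80)=1 -> changes
  Option B: v=76, gcd(3,76)=1 -> changes
  Option C: v=30, gcd(3,30)=3 -> preserves
  Option D: v=47, gcd(3,47)=1 -> changes
  Option E: v=43, gcd(3,43)=1 -> changes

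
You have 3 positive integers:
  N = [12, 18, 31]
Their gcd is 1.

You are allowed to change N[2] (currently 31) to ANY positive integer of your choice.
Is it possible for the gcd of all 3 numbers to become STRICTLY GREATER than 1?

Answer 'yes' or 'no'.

Current gcd = 1
gcd of all OTHER numbers (without N[2]=31): gcd([12, 18]) = 6
The new gcd after any change is gcd(6, new_value).
This can be at most 6.
Since 6 > old gcd 1, the gcd CAN increase (e.g., set N[2] = 6).

Answer: yes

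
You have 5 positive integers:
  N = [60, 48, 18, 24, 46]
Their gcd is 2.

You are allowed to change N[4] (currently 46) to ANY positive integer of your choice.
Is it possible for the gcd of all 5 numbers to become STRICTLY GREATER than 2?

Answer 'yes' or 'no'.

Answer: yes

Derivation:
Current gcd = 2
gcd of all OTHER numbers (without N[4]=46): gcd([60, 48, 18, 24]) = 6
The new gcd after any change is gcd(6, new_value).
This can be at most 6.
Since 6 > old gcd 2, the gcd CAN increase (e.g., set N[4] = 6).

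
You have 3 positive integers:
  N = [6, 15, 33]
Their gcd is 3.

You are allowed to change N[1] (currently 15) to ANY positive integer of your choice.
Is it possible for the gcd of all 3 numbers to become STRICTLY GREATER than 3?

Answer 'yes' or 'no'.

Answer: no

Derivation:
Current gcd = 3
gcd of all OTHER numbers (without N[1]=15): gcd([6, 33]) = 3
The new gcd after any change is gcd(3, new_value).
This can be at most 3.
Since 3 = old gcd 3, the gcd can only stay the same or decrease.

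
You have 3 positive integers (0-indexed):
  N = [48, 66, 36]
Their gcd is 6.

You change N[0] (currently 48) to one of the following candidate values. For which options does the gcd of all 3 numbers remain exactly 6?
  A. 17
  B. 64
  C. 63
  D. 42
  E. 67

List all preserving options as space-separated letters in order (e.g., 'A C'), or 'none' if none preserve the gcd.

Old gcd = 6; gcd of others (without N[0]) = 6
New gcd for candidate v: gcd(6, v). Preserves old gcd iff gcd(6, v) = 6.
  Option A: v=17, gcd(6,17)=1 -> changes
  Option B: v=64, gcd(6,64)=2 -> changes
  Option C: v=63, gcd(6,63)=3 -> changes
  Option D: v=42, gcd(6,42)=6 -> preserves
  Option E: v=67, gcd(6,67)=1 -> changes

Answer: D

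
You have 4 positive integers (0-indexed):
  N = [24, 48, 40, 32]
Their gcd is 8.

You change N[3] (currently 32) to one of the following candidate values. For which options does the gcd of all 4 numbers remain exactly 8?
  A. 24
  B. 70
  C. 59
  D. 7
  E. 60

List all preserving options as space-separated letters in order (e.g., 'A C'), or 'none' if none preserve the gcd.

Answer: A

Derivation:
Old gcd = 8; gcd of others (without N[3]) = 8
New gcd for candidate v: gcd(8, v). Preserves old gcd iff gcd(8, v) = 8.
  Option A: v=24, gcd(8,24)=8 -> preserves
  Option B: v=70, gcd(8,70)=2 -> changes
  Option C: v=59, gcd(8,59)=1 -> changes
  Option D: v=7, gcd(8,7)=1 -> changes
  Option E: v=60, gcd(8,60)=4 -> changes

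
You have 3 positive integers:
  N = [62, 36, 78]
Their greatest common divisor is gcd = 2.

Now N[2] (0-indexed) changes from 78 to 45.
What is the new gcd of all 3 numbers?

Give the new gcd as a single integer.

Numbers: [62, 36, 78], gcd = 2
Change: index 2, 78 -> 45
gcd of the OTHER numbers (without index 2): gcd([62, 36]) = 2
New gcd = gcd(g_others, new_val) = gcd(2, 45) = 1

Answer: 1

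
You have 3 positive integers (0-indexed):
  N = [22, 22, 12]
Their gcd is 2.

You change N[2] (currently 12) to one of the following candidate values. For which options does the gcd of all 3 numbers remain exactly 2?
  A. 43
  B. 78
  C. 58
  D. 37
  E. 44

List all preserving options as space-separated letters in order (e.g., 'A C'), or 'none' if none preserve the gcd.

Answer: B C

Derivation:
Old gcd = 2; gcd of others (without N[2]) = 22
New gcd for candidate v: gcd(22, v). Preserves old gcd iff gcd(22, v) = 2.
  Option A: v=43, gcd(22,43)=1 -> changes
  Option B: v=78, gcd(22,78)=2 -> preserves
  Option C: v=58, gcd(22,58)=2 -> preserves
  Option D: v=37, gcd(22,37)=1 -> changes
  Option E: v=44, gcd(22,44)=22 -> changes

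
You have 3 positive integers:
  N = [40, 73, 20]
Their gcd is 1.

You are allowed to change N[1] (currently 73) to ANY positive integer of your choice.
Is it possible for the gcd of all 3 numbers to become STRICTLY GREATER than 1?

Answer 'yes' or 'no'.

Answer: yes

Derivation:
Current gcd = 1
gcd of all OTHER numbers (without N[1]=73): gcd([40, 20]) = 20
The new gcd after any change is gcd(20, new_value).
This can be at most 20.
Since 20 > old gcd 1, the gcd CAN increase (e.g., set N[1] = 20).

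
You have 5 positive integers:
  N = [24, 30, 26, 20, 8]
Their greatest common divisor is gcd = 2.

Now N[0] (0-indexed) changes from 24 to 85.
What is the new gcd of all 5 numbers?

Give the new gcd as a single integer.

Numbers: [24, 30, 26, 20, 8], gcd = 2
Change: index 0, 24 -> 85
gcd of the OTHER numbers (without index 0): gcd([30, 26, 20, 8]) = 2
New gcd = gcd(g_others, new_val) = gcd(2, 85) = 1

Answer: 1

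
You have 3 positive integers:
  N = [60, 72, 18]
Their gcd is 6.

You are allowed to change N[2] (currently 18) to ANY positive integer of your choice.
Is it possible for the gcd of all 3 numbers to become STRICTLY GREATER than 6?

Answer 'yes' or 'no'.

Answer: yes

Derivation:
Current gcd = 6
gcd of all OTHER numbers (without N[2]=18): gcd([60, 72]) = 12
The new gcd after any change is gcd(12, new_value).
This can be at most 12.
Since 12 > old gcd 6, the gcd CAN increase (e.g., set N[2] = 12).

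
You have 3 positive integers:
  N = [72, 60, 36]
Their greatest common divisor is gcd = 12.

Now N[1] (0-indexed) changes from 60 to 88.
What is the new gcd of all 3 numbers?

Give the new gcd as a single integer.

Answer: 4

Derivation:
Numbers: [72, 60, 36], gcd = 12
Change: index 1, 60 -> 88
gcd of the OTHER numbers (without index 1): gcd([72, 36]) = 36
New gcd = gcd(g_others, new_val) = gcd(36, 88) = 4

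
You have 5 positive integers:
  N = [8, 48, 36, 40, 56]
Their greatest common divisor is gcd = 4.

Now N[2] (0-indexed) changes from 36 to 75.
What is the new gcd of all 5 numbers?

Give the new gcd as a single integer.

Answer: 1

Derivation:
Numbers: [8, 48, 36, 40, 56], gcd = 4
Change: index 2, 36 -> 75
gcd of the OTHER numbers (without index 2): gcd([8, 48, 40, 56]) = 8
New gcd = gcd(g_others, new_val) = gcd(8, 75) = 1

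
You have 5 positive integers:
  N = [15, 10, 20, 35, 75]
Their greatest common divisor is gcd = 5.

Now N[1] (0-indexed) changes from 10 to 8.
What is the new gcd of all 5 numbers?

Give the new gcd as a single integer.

Answer: 1

Derivation:
Numbers: [15, 10, 20, 35, 75], gcd = 5
Change: index 1, 10 -> 8
gcd of the OTHER numbers (without index 1): gcd([15, 20, 35, 75]) = 5
New gcd = gcd(g_others, new_val) = gcd(5, 8) = 1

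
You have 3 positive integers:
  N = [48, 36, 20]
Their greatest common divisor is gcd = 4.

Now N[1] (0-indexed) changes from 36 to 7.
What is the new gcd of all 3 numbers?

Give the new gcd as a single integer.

Numbers: [48, 36, 20], gcd = 4
Change: index 1, 36 -> 7
gcd of the OTHER numbers (without index 1): gcd([48, 20]) = 4
New gcd = gcd(g_others, new_val) = gcd(4, 7) = 1

Answer: 1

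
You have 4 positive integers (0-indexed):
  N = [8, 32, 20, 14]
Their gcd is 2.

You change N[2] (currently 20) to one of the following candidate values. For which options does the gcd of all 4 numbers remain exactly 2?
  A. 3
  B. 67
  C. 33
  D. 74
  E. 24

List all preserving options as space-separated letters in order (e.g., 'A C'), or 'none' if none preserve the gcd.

Answer: D E

Derivation:
Old gcd = 2; gcd of others (without N[2]) = 2
New gcd for candidate v: gcd(2, v). Preserves old gcd iff gcd(2, v) = 2.
  Option A: v=3, gcd(2,3)=1 -> changes
  Option B: v=67, gcd(2,67)=1 -> changes
  Option C: v=33, gcd(2,33)=1 -> changes
  Option D: v=74, gcd(2,74)=2 -> preserves
  Option E: v=24, gcd(2,24)=2 -> preserves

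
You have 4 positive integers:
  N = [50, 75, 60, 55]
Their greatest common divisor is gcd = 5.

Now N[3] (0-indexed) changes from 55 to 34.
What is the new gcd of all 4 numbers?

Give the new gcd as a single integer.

Answer: 1

Derivation:
Numbers: [50, 75, 60, 55], gcd = 5
Change: index 3, 55 -> 34
gcd of the OTHER numbers (without index 3): gcd([50, 75, 60]) = 5
New gcd = gcd(g_others, new_val) = gcd(5, 34) = 1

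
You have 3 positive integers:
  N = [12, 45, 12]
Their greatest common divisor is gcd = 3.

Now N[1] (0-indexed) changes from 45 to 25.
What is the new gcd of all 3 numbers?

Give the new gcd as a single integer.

Answer: 1

Derivation:
Numbers: [12, 45, 12], gcd = 3
Change: index 1, 45 -> 25
gcd of the OTHER numbers (without index 1): gcd([12, 12]) = 12
New gcd = gcd(g_others, new_val) = gcd(12, 25) = 1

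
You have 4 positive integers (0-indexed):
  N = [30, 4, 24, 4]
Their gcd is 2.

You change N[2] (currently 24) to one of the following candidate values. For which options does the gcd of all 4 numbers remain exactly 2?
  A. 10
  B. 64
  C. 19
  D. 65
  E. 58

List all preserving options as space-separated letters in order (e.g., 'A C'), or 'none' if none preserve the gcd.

Old gcd = 2; gcd of others (without N[2]) = 2
New gcd for candidate v: gcd(2, v). Preserves old gcd iff gcd(2, v) = 2.
  Option A: v=10, gcd(2,10)=2 -> preserves
  Option B: v=64, gcd(2,64)=2 -> preserves
  Option C: v=19, gcd(2,19)=1 -> changes
  Option D: v=65, gcd(2,65)=1 -> changes
  Option E: v=58, gcd(2,58)=2 -> preserves

Answer: A B E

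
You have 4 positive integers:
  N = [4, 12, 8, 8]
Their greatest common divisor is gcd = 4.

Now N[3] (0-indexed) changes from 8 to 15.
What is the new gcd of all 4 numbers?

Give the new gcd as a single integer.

Answer: 1

Derivation:
Numbers: [4, 12, 8, 8], gcd = 4
Change: index 3, 8 -> 15
gcd of the OTHER numbers (without index 3): gcd([4, 12, 8]) = 4
New gcd = gcd(g_others, new_val) = gcd(4, 15) = 1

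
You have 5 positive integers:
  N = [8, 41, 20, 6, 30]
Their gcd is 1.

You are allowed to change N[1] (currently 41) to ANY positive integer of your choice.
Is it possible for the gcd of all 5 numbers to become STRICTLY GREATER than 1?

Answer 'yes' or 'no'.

Answer: yes

Derivation:
Current gcd = 1
gcd of all OTHER numbers (without N[1]=41): gcd([8, 20, 6, 30]) = 2
The new gcd after any change is gcd(2, new_value).
This can be at most 2.
Since 2 > old gcd 1, the gcd CAN increase (e.g., set N[1] = 2).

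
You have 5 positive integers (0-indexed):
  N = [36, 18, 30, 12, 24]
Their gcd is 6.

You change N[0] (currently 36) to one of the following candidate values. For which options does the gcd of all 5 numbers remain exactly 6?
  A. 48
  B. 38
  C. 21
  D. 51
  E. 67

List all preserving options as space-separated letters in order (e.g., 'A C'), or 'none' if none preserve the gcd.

Old gcd = 6; gcd of others (without N[0]) = 6
New gcd for candidate v: gcd(6, v). Preserves old gcd iff gcd(6, v) = 6.
  Option A: v=48, gcd(6,48)=6 -> preserves
  Option B: v=38, gcd(6,38)=2 -> changes
  Option C: v=21, gcd(6,21)=3 -> changes
  Option D: v=51, gcd(6,51)=3 -> changes
  Option E: v=67, gcd(6,67)=1 -> changes

Answer: A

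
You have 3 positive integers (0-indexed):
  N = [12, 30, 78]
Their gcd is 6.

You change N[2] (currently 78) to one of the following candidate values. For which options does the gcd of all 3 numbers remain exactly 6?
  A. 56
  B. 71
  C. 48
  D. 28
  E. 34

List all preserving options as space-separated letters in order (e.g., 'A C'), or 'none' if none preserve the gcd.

Old gcd = 6; gcd of others (without N[2]) = 6
New gcd for candidate v: gcd(6, v). Preserves old gcd iff gcd(6, v) = 6.
  Option A: v=56, gcd(6,56)=2 -> changes
  Option B: v=71, gcd(6,71)=1 -> changes
  Option C: v=48, gcd(6,48)=6 -> preserves
  Option D: v=28, gcd(6,28)=2 -> changes
  Option E: v=34, gcd(6,34)=2 -> changes

Answer: C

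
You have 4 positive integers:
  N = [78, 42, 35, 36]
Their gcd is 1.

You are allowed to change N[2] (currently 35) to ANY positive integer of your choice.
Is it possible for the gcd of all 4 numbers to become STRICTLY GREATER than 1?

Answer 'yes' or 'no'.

Current gcd = 1
gcd of all OTHER numbers (without N[2]=35): gcd([78, 42, 36]) = 6
The new gcd after any change is gcd(6, new_value).
This can be at most 6.
Since 6 > old gcd 1, the gcd CAN increase (e.g., set N[2] = 6).

Answer: yes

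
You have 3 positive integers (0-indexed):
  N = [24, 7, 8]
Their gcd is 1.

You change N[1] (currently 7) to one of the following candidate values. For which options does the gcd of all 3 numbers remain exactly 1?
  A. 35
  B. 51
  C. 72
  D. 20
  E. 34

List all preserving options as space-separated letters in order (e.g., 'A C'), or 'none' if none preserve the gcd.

Old gcd = 1; gcd of others (without N[1]) = 8
New gcd for candidate v: gcd(8, v). Preserves old gcd iff gcd(8, v) = 1.
  Option A: v=35, gcd(8,35)=1 -> preserves
  Option B: v=51, gcd(8,51)=1 -> preserves
  Option C: v=72, gcd(8,72)=8 -> changes
  Option D: v=20, gcd(8,20)=4 -> changes
  Option E: v=34, gcd(8,34)=2 -> changes

Answer: A B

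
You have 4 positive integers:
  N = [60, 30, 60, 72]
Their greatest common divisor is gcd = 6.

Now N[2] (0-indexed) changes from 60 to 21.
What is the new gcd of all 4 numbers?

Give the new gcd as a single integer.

Answer: 3

Derivation:
Numbers: [60, 30, 60, 72], gcd = 6
Change: index 2, 60 -> 21
gcd of the OTHER numbers (without index 2): gcd([60, 30, 72]) = 6
New gcd = gcd(g_others, new_val) = gcd(6, 21) = 3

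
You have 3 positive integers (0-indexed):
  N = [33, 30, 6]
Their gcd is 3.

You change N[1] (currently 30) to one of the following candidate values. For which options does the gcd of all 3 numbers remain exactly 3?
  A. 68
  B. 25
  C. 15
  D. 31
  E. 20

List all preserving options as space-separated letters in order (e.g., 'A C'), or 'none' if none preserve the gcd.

Old gcd = 3; gcd of others (without N[1]) = 3
New gcd for candidate v: gcd(3, v). Preserves old gcd iff gcd(3, v) = 3.
  Option A: v=68, gcd(3,68)=1 -> changes
  Option B: v=25, gcd(3,25)=1 -> changes
  Option C: v=15, gcd(3,15)=3 -> preserves
  Option D: v=31, gcd(3,31)=1 -> changes
  Option E: v=20, gcd(3,20)=1 -> changes

Answer: C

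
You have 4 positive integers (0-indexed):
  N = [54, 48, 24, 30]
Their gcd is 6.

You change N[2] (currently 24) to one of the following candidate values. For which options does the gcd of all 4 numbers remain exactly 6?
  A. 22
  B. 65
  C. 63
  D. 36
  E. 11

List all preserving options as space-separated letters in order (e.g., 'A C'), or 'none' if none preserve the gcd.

Old gcd = 6; gcd of others (without N[2]) = 6
New gcd for candidate v: gcd(6, v). Preserves old gcd iff gcd(6, v) = 6.
  Option A: v=22, gcd(6,22)=2 -> changes
  Option B: v=65, gcd(6,65)=1 -> changes
  Option C: v=63, gcd(6,63)=3 -> changes
  Option D: v=36, gcd(6,36)=6 -> preserves
  Option E: v=11, gcd(6,11)=1 -> changes

Answer: D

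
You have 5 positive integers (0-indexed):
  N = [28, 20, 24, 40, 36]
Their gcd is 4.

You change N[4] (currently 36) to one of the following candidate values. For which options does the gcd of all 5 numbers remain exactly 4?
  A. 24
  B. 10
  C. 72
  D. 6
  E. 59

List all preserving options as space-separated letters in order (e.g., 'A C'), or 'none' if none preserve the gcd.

Answer: A C

Derivation:
Old gcd = 4; gcd of others (without N[4]) = 4
New gcd for candidate v: gcd(4, v). Preserves old gcd iff gcd(4, v) = 4.
  Option A: v=24, gcd(4,24)=4 -> preserves
  Option B: v=10, gcd(4,10)=2 -> changes
  Option C: v=72, gcd(4,72)=4 -> preserves
  Option D: v=6, gcd(4,6)=2 -> changes
  Option E: v=59, gcd(4,59)=1 -> changes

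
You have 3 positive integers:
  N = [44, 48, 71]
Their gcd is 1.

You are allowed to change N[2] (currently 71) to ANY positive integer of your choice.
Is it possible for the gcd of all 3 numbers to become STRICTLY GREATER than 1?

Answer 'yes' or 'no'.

Current gcd = 1
gcd of all OTHER numbers (without N[2]=71): gcd([44, 48]) = 4
The new gcd after any change is gcd(4, new_value).
This can be at most 4.
Since 4 > old gcd 1, the gcd CAN increase (e.g., set N[2] = 4).

Answer: yes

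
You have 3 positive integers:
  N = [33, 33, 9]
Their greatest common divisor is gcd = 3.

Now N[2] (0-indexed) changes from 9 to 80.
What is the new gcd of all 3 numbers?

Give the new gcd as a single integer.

Numbers: [33, 33, 9], gcd = 3
Change: index 2, 9 -> 80
gcd of the OTHER numbers (without index 2): gcd([33, 33]) = 33
New gcd = gcd(g_others, new_val) = gcd(33, 80) = 1

Answer: 1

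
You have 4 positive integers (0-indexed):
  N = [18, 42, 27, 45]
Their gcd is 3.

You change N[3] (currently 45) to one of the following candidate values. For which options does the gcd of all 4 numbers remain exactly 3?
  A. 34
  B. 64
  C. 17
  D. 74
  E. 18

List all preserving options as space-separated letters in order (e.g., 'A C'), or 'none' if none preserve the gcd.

Old gcd = 3; gcd of others (without N[3]) = 3
New gcd for candidate v: gcd(3, v). Preserves old gcd iff gcd(3, v) = 3.
  Option A: v=34, gcd(3,34)=1 -> changes
  Option B: v=64, gcd(3,64)=1 -> changes
  Option C: v=17, gcd(3,17)=1 -> changes
  Option D: v=74, gcd(3,74)=1 -> changes
  Option E: v=18, gcd(3,18)=3 -> preserves

Answer: E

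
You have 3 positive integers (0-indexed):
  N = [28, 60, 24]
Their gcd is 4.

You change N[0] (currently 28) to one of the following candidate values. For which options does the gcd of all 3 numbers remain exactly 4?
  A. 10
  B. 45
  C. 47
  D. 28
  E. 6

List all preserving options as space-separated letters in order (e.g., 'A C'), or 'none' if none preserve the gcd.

Answer: D

Derivation:
Old gcd = 4; gcd of others (without N[0]) = 12
New gcd for candidate v: gcd(12, v). Preserves old gcd iff gcd(12, v) = 4.
  Option A: v=10, gcd(12,10)=2 -> changes
  Option B: v=45, gcd(12,45)=3 -> changes
  Option C: v=47, gcd(12,47)=1 -> changes
  Option D: v=28, gcd(12,28)=4 -> preserves
  Option E: v=6, gcd(12,6)=6 -> changes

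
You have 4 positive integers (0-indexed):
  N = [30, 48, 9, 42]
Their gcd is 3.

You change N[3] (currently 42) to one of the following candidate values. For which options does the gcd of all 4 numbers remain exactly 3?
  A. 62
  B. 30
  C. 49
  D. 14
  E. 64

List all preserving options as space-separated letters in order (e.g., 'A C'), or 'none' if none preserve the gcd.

Answer: B

Derivation:
Old gcd = 3; gcd of others (without N[3]) = 3
New gcd for candidate v: gcd(3, v). Preserves old gcd iff gcd(3, v) = 3.
  Option A: v=62, gcd(3,62)=1 -> changes
  Option B: v=30, gcd(3,30)=3 -> preserves
  Option C: v=49, gcd(3,49)=1 -> changes
  Option D: v=14, gcd(3,14)=1 -> changes
  Option E: v=64, gcd(3,64)=1 -> changes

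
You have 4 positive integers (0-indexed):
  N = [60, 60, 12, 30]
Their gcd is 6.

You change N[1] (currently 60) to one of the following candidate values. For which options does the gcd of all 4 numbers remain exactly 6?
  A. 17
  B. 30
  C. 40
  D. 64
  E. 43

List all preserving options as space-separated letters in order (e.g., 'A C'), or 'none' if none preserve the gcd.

Answer: B

Derivation:
Old gcd = 6; gcd of others (without N[1]) = 6
New gcd for candidate v: gcd(6, v). Preserves old gcd iff gcd(6, v) = 6.
  Option A: v=17, gcd(6,17)=1 -> changes
  Option B: v=30, gcd(6,30)=6 -> preserves
  Option C: v=40, gcd(6,40)=2 -> changes
  Option D: v=64, gcd(6,64)=2 -> changes
  Option E: v=43, gcd(6,43)=1 -> changes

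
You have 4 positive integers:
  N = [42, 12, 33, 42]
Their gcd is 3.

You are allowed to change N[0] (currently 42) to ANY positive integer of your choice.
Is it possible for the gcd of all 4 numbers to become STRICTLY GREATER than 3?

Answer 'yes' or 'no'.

Answer: no

Derivation:
Current gcd = 3
gcd of all OTHER numbers (without N[0]=42): gcd([12, 33, 42]) = 3
The new gcd after any change is gcd(3, new_value).
This can be at most 3.
Since 3 = old gcd 3, the gcd can only stay the same or decrease.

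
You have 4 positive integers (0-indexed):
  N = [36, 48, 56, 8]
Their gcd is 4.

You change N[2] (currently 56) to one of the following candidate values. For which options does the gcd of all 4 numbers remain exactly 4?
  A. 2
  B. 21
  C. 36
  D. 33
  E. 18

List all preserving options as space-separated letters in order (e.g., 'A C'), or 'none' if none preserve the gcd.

Answer: C

Derivation:
Old gcd = 4; gcd of others (without N[2]) = 4
New gcd for candidate v: gcd(4, v). Preserves old gcd iff gcd(4, v) = 4.
  Option A: v=2, gcd(4,2)=2 -> changes
  Option B: v=21, gcd(4,21)=1 -> changes
  Option C: v=36, gcd(4,36)=4 -> preserves
  Option D: v=33, gcd(4,33)=1 -> changes
  Option E: v=18, gcd(4,18)=2 -> changes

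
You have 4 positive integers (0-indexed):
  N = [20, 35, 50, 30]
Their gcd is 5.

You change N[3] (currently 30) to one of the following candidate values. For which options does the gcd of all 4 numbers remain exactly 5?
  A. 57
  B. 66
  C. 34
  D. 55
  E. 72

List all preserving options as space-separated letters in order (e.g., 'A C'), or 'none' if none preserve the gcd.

Answer: D

Derivation:
Old gcd = 5; gcd of others (without N[3]) = 5
New gcd for candidate v: gcd(5, v). Preserves old gcd iff gcd(5, v) = 5.
  Option A: v=57, gcd(5,57)=1 -> changes
  Option B: v=66, gcd(5,66)=1 -> changes
  Option C: v=34, gcd(5,34)=1 -> changes
  Option D: v=55, gcd(5,55)=5 -> preserves
  Option E: v=72, gcd(5,72)=1 -> changes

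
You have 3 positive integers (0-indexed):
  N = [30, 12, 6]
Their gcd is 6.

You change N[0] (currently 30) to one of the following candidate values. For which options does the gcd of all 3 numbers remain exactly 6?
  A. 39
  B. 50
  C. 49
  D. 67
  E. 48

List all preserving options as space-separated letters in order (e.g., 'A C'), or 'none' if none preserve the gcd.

Old gcd = 6; gcd of others (without N[0]) = 6
New gcd for candidate v: gcd(6, v). Preserves old gcd iff gcd(6, v) = 6.
  Option A: v=39, gcd(6,39)=3 -> changes
  Option B: v=50, gcd(6,50)=2 -> changes
  Option C: v=49, gcd(6,49)=1 -> changes
  Option D: v=67, gcd(6,67)=1 -> changes
  Option E: v=48, gcd(6,48)=6 -> preserves

Answer: E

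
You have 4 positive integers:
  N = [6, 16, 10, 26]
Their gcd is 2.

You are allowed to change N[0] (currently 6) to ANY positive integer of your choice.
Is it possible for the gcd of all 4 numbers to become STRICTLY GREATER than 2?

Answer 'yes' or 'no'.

Answer: no

Derivation:
Current gcd = 2
gcd of all OTHER numbers (without N[0]=6): gcd([16, 10, 26]) = 2
The new gcd after any change is gcd(2, new_value).
This can be at most 2.
Since 2 = old gcd 2, the gcd can only stay the same or decrease.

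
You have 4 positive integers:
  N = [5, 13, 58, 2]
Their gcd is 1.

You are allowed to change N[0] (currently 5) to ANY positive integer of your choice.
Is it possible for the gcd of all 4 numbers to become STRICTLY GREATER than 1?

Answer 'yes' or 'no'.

Current gcd = 1
gcd of all OTHER numbers (without N[0]=5): gcd([13, 58, 2]) = 1
The new gcd after any change is gcd(1, new_value).
This can be at most 1.
Since 1 = old gcd 1, the gcd can only stay the same or decrease.

Answer: no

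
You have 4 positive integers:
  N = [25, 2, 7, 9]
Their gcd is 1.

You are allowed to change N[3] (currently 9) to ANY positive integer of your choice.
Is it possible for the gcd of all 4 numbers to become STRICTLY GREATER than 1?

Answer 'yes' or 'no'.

Answer: no

Derivation:
Current gcd = 1
gcd of all OTHER numbers (without N[3]=9): gcd([25, 2, 7]) = 1
The new gcd after any change is gcd(1, new_value).
This can be at most 1.
Since 1 = old gcd 1, the gcd can only stay the same or decrease.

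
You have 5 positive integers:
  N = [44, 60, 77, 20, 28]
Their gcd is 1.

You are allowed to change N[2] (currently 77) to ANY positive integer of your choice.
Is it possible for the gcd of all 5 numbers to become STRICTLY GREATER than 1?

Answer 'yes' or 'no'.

Current gcd = 1
gcd of all OTHER numbers (without N[2]=77): gcd([44, 60, 20, 28]) = 4
The new gcd after any change is gcd(4, new_value).
This can be at most 4.
Since 4 > old gcd 1, the gcd CAN increase (e.g., set N[2] = 4).

Answer: yes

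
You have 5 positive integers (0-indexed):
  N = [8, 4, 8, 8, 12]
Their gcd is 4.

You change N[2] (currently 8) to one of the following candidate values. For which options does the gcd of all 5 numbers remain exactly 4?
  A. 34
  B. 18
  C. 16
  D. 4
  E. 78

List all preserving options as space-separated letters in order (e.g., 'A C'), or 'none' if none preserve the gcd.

Answer: C D

Derivation:
Old gcd = 4; gcd of others (without N[2]) = 4
New gcd for candidate v: gcd(4, v). Preserves old gcd iff gcd(4, v) = 4.
  Option A: v=34, gcd(4,34)=2 -> changes
  Option B: v=18, gcd(4,18)=2 -> changes
  Option C: v=16, gcd(4,16)=4 -> preserves
  Option D: v=4, gcd(4,4)=4 -> preserves
  Option E: v=78, gcd(4,78)=2 -> changes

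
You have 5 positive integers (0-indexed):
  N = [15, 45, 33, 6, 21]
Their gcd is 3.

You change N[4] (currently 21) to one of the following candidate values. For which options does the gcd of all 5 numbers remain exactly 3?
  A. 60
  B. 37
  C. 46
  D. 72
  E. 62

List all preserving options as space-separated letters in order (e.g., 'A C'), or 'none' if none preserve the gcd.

Old gcd = 3; gcd of others (without N[4]) = 3
New gcd for candidate v: gcd(3, v). Preserves old gcd iff gcd(3, v) = 3.
  Option A: v=60, gcd(3,60)=3 -> preserves
  Option B: v=37, gcd(3,37)=1 -> changes
  Option C: v=46, gcd(3,46)=1 -> changes
  Option D: v=72, gcd(3,72)=3 -> preserves
  Option E: v=62, gcd(3,62)=1 -> changes

Answer: A D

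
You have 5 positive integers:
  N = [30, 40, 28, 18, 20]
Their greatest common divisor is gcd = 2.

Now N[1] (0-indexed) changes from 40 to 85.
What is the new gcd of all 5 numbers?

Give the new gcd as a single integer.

Numbers: [30, 40, 28, 18, 20], gcd = 2
Change: index 1, 40 -> 85
gcd of the OTHER numbers (without index 1): gcd([30, 28, 18, 20]) = 2
New gcd = gcd(g_others, new_val) = gcd(2, 85) = 1

Answer: 1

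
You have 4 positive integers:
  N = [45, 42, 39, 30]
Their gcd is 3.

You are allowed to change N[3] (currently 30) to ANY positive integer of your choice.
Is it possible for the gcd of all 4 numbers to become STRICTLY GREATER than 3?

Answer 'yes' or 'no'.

Current gcd = 3
gcd of all OTHER numbers (without N[3]=30): gcd([45, 42, 39]) = 3
The new gcd after any change is gcd(3, new_value).
This can be at most 3.
Since 3 = old gcd 3, the gcd can only stay the same or decrease.

Answer: no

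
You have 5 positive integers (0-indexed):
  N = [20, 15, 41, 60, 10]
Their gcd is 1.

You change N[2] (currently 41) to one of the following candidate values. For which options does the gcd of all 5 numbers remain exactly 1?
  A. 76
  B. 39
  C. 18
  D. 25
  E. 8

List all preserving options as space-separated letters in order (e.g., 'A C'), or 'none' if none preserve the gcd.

Answer: A B C E

Derivation:
Old gcd = 1; gcd of others (without N[2]) = 5
New gcd for candidate v: gcd(5, v). Preserves old gcd iff gcd(5, v) = 1.
  Option A: v=76, gcd(5,76)=1 -> preserves
  Option B: v=39, gcd(5,39)=1 -> preserves
  Option C: v=18, gcd(5,18)=1 -> preserves
  Option D: v=25, gcd(5,25)=5 -> changes
  Option E: v=8, gcd(5,8)=1 -> preserves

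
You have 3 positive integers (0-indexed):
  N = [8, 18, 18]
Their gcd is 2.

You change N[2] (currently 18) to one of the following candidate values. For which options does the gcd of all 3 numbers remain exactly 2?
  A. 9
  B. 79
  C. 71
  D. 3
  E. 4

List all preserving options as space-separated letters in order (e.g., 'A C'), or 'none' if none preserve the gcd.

Answer: E

Derivation:
Old gcd = 2; gcd of others (without N[2]) = 2
New gcd for candidate v: gcd(2, v). Preserves old gcd iff gcd(2, v) = 2.
  Option A: v=9, gcd(2,9)=1 -> changes
  Option B: v=79, gcd(2,79)=1 -> changes
  Option C: v=71, gcd(2,71)=1 -> changes
  Option D: v=3, gcd(2,3)=1 -> changes
  Option E: v=4, gcd(2,4)=2 -> preserves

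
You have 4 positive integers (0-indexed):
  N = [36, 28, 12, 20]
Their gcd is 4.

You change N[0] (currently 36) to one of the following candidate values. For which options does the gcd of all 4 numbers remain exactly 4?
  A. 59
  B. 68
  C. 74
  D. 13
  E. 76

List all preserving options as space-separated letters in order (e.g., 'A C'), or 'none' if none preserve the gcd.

Old gcd = 4; gcd of others (without N[0]) = 4
New gcd for candidate v: gcd(4, v). Preserves old gcd iff gcd(4, v) = 4.
  Option A: v=59, gcd(4,59)=1 -> changes
  Option B: v=68, gcd(4,68)=4 -> preserves
  Option C: v=74, gcd(4,74)=2 -> changes
  Option D: v=13, gcd(4,13)=1 -> changes
  Option E: v=76, gcd(4,76)=4 -> preserves

Answer: B E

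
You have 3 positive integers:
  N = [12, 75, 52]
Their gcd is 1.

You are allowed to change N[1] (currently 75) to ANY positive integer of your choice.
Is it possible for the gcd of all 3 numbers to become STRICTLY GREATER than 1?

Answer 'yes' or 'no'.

Current gcd = 1
gcd of all OTHER numbers (without N[1]=75): gcd([12, 52]) = 4
The new gcd after any change is gcd(4, new_value).
This can be at most 4.
Since 4 > old gcd 1, the gcd CAN increase (e.g., set N[1] = 4).

Answer: yes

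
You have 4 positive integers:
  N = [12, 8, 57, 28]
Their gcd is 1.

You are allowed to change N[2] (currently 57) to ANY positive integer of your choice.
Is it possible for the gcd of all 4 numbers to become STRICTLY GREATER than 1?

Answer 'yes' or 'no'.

Current gcd = 1
gcd of all OTHER numbers (without N[2]=57): gcd([12, 8, 28]) = 4
The new gcd after any change is gcd(4, new_value).
This can be at most 4.
Since 4 > old gcd 1, the gcd CAN increase (e.g., set N[2] = 4).

Answer: yes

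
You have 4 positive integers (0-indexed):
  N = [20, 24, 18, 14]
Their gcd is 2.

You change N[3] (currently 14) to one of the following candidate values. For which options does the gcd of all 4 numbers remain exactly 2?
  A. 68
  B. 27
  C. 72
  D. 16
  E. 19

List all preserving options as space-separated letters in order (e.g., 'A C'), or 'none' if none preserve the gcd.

Old gcd = 2; gcd of others (without N[3]) = 2
New gcd for candidate v: gcd(2, v). Preserves old gcd iff gcd(2, v) = 2.
  Option A: v=68, gcd(2,68)=2 -> preserves
  Option B: v=27, gcd(2,27)=1 -> changes
  Option C: v=72, gcd(2,72)=2 -> preserves
  Option D: v=16, gcd(2,16)=2 -> preserves
  Option E: v=19, gcd(2,19)=1 -> changes

Answer: A C D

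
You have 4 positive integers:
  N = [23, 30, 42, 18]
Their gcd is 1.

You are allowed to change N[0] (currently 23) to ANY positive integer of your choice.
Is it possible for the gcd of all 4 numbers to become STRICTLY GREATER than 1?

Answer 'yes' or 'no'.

Answer: yes

Derivation:
Current gcd = 1
gcd of all OTHER numbers (without N[0]=23): gcd([30, 42, 18]) = 6
The new gcd after any change is gcd(6, new_value).
This can be at most 6.
Since 6 > old gcd 1, the gcd CAN increase (e.g., set N[0] = 6).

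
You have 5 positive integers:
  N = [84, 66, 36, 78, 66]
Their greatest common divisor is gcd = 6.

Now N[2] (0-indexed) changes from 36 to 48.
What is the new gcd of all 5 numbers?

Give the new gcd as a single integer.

Numbers: [84, 66, 36, 78, 66], gcd = 6
Change: index 2, 36 -> 48
gcd of the OTHER numbers (without index 2): gcd([84, 66, 78, 66]) = 6
New gcd = gcd(g_others, new_val) = gcd(6, 48) = 6

Answer: 6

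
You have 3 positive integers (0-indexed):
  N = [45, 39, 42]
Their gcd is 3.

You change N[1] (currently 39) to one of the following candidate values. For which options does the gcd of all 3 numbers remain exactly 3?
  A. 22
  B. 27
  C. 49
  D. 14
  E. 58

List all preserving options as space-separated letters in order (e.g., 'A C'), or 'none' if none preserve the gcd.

Old gcd = 3; gcd of others (without N[1]) = 3
New gcd for candidate v: gcd(3, v). Preserves old gcd iff gcd(3, v) = 3.
  Option A: v=22, gcd(3,22)=1 -> changes
  Option B: v=27, gcd(3,27)=3 -> preserves
  Option C: v=49, gcd(3,49)=1 -> changes
  Option D: v=14, gcd(3,14)=1 -> changes
  Option E: v=58, gcd(3,58)=1 -> changes

Answer: B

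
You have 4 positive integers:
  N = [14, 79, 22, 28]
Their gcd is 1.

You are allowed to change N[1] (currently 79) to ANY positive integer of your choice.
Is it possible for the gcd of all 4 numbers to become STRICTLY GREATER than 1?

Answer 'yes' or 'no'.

Current gcd = 1
gcd of all OTHER numbers (without N[1]=79): gcd([14, 22, 28]) = 2
The new gcd after any change is gcd(2, new_value).
This can be at most 2.
Since 2 > old gcd 1, the gcd CAN increase (e.g., set N[1] = 2).

Answer: yes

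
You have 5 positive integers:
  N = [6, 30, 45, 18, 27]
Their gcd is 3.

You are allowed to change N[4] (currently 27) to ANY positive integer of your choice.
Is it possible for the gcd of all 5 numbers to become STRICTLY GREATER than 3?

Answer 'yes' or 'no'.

Answer: no

Derivation:
Current gcd = 3
gcd of all OTHER numbers (without N[4]=27): gcd([6, 30, 45, 18]) = 3
The new gcd after any change is gcd(3, new_value).
This can be at most 3.
Since 3 = old gcd 3, the gcd can only stay the same or decrease.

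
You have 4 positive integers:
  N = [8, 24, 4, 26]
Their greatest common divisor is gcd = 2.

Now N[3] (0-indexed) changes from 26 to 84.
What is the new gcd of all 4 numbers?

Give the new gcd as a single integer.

Numbers: [8, 24, 4, 26], gcd = 2
Change: index 3, 26 -> 84
gcd of the OTHER numbers (without index 3): gcd([8, 24, 4]) = 4
New gcd = gcd(g_others, new_val) = gcd(4, 84) = 4

Answer: 4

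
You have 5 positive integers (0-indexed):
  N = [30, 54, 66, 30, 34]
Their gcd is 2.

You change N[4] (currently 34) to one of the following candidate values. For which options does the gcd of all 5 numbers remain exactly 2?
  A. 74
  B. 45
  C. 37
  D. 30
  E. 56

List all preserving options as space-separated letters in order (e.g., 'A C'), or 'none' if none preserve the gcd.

Answer: A E

Derivation:
Old gcd = 2; gcd of others (without N[4]) = 6
New gcd for candidate v: gcd(6, v). Preserves old gcd iff gcd(6, v) = 2.
  Option A: v=74, gcd(6,74)=2 -> preserves
  Option B: v=45, gcd(6,45)=3 -> changes
  Option C: v=37, gcd(6,37)=1 -> changes
  Option D: v=30, gcd(6,30)=6 -> changes
  Option E: v=56, gcd(6,56)=2 -> preserves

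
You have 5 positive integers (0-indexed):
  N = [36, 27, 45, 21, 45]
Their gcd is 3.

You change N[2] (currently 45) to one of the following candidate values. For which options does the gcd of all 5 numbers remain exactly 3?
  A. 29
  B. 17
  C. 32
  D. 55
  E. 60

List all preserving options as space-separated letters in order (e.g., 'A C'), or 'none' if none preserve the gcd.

Old gcd = 3; gcd of others (without N[2]) = 3
New gcd for candidate v: gcd(3, v). Preserves old gcd iff gcd(3, v) = 3.
  Option A: v=29, gcd(3,29)=1 -> changes
  Option B: v=17, gcd(3,17)=1 -> changes
  Option C: v=32, gcd(3,32)=1 -> changes
  Option D: v=55, gcd(3,55)=1 -> changes
  Option E: v=60, gcd(3,60)=3 -> preserves

Answer: E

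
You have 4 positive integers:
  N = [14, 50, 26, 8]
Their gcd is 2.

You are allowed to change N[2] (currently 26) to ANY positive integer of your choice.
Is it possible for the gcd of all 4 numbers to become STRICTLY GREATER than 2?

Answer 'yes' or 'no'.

Answer: no

Derivation:
Current gcd = 2
gcd of all OTHER numbers (without N[2]=26): gcd([14, 50, 8]) = 2
The new gcd after any change is gcd(2, new_value).
This can be at most 2.
Since 2 = old gcd 2, the gcd can only stay the same or decrease.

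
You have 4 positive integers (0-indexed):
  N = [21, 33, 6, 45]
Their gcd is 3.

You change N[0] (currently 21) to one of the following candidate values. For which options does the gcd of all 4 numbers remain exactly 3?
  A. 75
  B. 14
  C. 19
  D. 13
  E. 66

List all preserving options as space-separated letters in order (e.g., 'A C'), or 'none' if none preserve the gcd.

Old gcd = 3; gcd of others (without N[0]) = 3
New gcd for candidate v: gcd(3, v). Preserves old gcd iff gcd(3, v) = 3.
  Option A: v=75, gcd(3,75)=3 -> preserves
  Option B: v=14, gcd(3,14)=1 -> changes
  Option C: v=19, gcd(3,19)=1 -> changes
  Option D: v=13, gcd(3,13)=1 -> changes
  Option E: v=66, gcd(3,66)=3 -> preserves

Answer: A E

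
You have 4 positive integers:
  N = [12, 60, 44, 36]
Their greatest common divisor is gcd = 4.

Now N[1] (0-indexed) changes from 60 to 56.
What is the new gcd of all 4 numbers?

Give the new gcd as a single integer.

Numbers: [12, 60, 44, 36], gcd = 4
Change: index 1, 60 -> 56
gcd of the OTHER numbers (without index 1): gcd([12, 44, 36]) = 4
New gcd = gcd(g_others, new_val) = gcd(4, 56) = 4

Answer: 4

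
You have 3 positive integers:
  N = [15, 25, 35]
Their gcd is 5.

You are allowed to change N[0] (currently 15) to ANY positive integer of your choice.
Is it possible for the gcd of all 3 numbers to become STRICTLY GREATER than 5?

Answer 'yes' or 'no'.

Answer: no

Derivation:
Current gcd = 5
gcd of all OTHER numbers (without N[0]=15): gcd([25, 35]) = 5
The new gcd after any change is gcd(5, new_value).
This can be at most 5.
Since 5 = old gcd 5, the gcd can only stay the same or decrease.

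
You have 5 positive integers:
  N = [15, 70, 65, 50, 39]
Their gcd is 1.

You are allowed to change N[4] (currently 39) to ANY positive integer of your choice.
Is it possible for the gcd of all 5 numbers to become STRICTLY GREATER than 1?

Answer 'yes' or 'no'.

Answer: yes

Derivation:
Current gcd = 1
gcd of all OTHER numbers (without N[4]=39): gcd([15, 70, 65, 50]) = 5
The new gcd after any change is gcd(5, new_value).
This can be at most 5.
Since 5 > old gcd 1, the gcd CAN increase (e.g., set N[4] = 5).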